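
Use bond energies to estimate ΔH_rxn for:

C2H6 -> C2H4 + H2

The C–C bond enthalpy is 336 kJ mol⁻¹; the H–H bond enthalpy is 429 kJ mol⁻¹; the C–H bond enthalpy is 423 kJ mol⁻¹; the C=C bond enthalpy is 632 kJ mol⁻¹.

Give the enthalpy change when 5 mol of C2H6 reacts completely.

ΔH = +605 kJ

Bonds broken (reactants):
  C–C: 1 × 336 = 336
  C–H: 6 × 423 = 2538
  Σ(broken) = 2874 kJ
Bonds formed (products):
  C–H: 4 × 423 = 1692
  C=C: 1 × 632 = 632
  H–H: 1 × 429 = 429
  Σ(formed) = 2753 kJ
ΔH = Σ(broken) − Σ(formed) = 2874 − 2753 = +121 kJ
For 5× the reaction as written: 5 × (+121) = +605 kJ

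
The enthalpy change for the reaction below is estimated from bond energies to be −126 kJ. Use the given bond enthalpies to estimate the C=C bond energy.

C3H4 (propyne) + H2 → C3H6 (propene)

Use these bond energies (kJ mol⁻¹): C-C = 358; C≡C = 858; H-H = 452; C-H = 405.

D(C=C) ≈ 626 kJ/mol

Let D be the C=C bond energy.
Σ(broken) = 1×858 + 1×358 + 4×405 + 1×452 = 3288
Σ(formed) = 1×358 + 6×405 + 1×D = 2788 + D
ΔH = Σ(broken) − Σ(formed) = (3288) − (2788 + D) = +500 − D
Setting this equal to −126 kJ gives D = 626 kJ/mol.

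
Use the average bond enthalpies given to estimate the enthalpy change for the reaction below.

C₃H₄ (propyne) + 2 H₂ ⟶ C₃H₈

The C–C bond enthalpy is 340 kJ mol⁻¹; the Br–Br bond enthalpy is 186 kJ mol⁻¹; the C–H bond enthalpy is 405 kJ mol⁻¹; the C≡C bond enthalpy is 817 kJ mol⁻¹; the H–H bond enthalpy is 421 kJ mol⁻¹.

ΔH ≈ −301 kJ

Bonds broken (reactants):
  C≡C: 1 × 817 = 817
  C–C: 1 × 340 = 340
  C–H: 4 × 405 = 1620
  H–H: 2 × 421 = 842
  Σ(broken) = 3619 kJ
Bonds formed (products):
  C–C: 2 × 340 = 680
  C–H: 8 × 405 = 3240
  Σ(formed) = 3920 kJ
ΔH = Σ(broken) − Σ(formed) = 3619 − 3920 = −301 kJ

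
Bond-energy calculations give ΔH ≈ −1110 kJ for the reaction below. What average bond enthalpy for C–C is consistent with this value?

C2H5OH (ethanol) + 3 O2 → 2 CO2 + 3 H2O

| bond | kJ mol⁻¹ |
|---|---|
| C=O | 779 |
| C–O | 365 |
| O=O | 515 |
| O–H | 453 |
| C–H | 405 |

D(C–C) ≈ 336 kJ/mol

Let D be the C–C bond energy.
Σ(broken) = 1×D + 5×405 + 1×365 + 1×453 + 3×515 = 4388 + D
Σ(formed) = 4×779 + 6×453 = 5834
ΔH = Σ(broken) − Σ(formed) = (4388 + D) − (5834) = −1446 + D
Setting this equal to −1110 kJ gives D = 336 kJ/mol.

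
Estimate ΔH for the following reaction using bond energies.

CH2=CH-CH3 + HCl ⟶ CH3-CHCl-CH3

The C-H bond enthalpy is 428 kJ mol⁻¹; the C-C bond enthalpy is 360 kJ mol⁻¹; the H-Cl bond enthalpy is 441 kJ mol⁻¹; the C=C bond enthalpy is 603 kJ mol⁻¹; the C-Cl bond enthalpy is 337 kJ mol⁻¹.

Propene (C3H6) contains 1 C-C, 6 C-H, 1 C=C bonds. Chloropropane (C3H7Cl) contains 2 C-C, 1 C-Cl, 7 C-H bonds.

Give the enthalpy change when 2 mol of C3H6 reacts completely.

ΔH = −162 kJ

Bonds broken (reactants):
  C-C: 1 × 360 = 360
  C-H: 6 × 428 = 2568
  C=C: 1 × 603 = 603
  H-Cl: 1 × 441 = 441
  Σ(broken) = 3972 kJ
Bonds formed (products):
  C-C: 2 × 360 = 720
  C-Cl: 1 × 337 = 337
  C-H: 7 × 428 = 2996
  Σ(formed) = 4053 kJ
ΔH = Σ(broken) − Σ(formed) = 3972 − 4053 = −81 kJ
For 2× the reaction as written: 2 × (−81) = −162 kJ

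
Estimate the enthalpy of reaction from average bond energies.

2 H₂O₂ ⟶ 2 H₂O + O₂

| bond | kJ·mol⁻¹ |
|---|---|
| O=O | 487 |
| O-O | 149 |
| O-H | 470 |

ΔH ≈ −189 kJ

Bonds broken (reactants):
  O-H: 4 × 470 = 1880
  O-O: 2 × 149 = 298
  Σ(broken) = 2178 kJ
Bonds formed (products):
  O-H: 4 × 470 = 1880
  O=O: 1 × 487 = 487
  Σ(formed) = 2367 kJ
ΔH = Σ(broken) − Σ(formed) = 2178 − 2367 = −189 kJ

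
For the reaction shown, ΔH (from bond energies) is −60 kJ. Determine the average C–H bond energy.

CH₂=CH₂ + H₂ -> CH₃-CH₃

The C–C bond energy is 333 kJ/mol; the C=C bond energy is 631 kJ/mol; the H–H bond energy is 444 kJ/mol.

Let D be the C–H bond energy.
Σ(broken) = 4×D + 1×631 + 1×444 = 1075 + 4D
Σ(formed) = 1×333 + 6×D = 333 + 6D
ΔH = Σ(broken) − Σ(formed) = (1075 + 4D) − (333 + 6D) = +742 − 2D
Setting this equal to −60 kJ gives 2D = 802, so D = 401 kJ/mol.

D(C–H) ≈ 401 kJ/mol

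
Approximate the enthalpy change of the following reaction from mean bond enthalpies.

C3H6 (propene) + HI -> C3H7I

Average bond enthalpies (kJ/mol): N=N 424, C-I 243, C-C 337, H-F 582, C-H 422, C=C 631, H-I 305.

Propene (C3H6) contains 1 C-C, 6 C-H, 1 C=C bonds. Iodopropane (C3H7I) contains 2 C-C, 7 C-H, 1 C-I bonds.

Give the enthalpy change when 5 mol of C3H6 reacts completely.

Bonds broken (reactants):
  C-C: 1 × 337 = 337
  C-H: 6 × 422 = 2532
  C=C: 1 × 631 = 631
  H-I: 1 × 305 = 305
  Σ(broken) = 3805 kJ
Bonds formed (products):
  C-C: 2 × 337 = 674
  C-H: 7 × 422 = 2954
  C-I: 1 × 243 = 243
  Σ(formed) = 3871 kJ
ΔH = Σ(broken) − Σ(formed) = 3805 − 3871 = −66 kJ
For 5× the reaction as written: 5 × (−66) = −330 kJ

ΔH = −330 kJ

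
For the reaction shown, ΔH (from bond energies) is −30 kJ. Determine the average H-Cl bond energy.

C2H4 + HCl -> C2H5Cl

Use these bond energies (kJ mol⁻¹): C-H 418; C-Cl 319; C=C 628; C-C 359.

D(H-Cl) ≈ 438 kJ/mol

Let D be the H-Cl bond energy.
Σ(broken) = 4×418 + 1×628 + 1×D = 2300 + D
Σ(formed) = 1×359 + 1×319 + 5×418 = 2768
ΔH = Σ(broken) − Σ(formed) = (2300 + D) − (2768) = −468 + D
Setting this equal to −30 kJ gives D = 438 kJ/mol.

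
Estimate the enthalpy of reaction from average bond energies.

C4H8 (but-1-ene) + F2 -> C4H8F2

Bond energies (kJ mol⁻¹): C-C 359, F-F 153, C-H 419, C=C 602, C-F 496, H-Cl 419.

ΔH ≈ −596 kJ

Bonds broken (reactants):
  C-C: 2 × 359 = 718
  C-H: 8 × 419 = 3352
  C=C: 1 × 602 = 602
  F-F: 1 × 153 = 153
  Σ(broken) = 4825 kJ
Bonds formed (products):
  C-C: 3 × 359 = 1077
  C-F: 2 × 496 = 992
  C-H: 8 × 419 = 3352
  Σ(formed) = 5421 kJ
ΔH = Σ(broken) − Σ(formed) = 4825 − 5421 = −596 kJ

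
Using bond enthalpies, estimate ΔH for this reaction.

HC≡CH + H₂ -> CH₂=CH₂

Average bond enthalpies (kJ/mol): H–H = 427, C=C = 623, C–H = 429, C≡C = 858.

ΔH ≈ −196 kJ

Bonds broken (reactants):
  C≡C: 1 × 858 = 858
  C–H: 2 × 429 = 858
  H–H: 1 × 427 = 427
  Σ(broken) = 2143 kJ
Bonds formed (products):
  C–H: 4 × 429 = 1716
  C=C: 1 × 623 = 623
  Σ(formed) = 2339 kJ
ΔH = Σ(broken) − Σ(formed) = 2143 − 2339 = −196 kJ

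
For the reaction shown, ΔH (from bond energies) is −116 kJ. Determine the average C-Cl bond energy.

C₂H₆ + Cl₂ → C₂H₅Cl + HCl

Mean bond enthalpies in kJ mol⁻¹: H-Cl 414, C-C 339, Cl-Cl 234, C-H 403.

Let D be the C-Cl bond energy.
Σ(broken) = 1×339 + 6×403 + 1×234 = 2991
Σ(formed) = 1×339 + 1×D + 5×403 + 1×414 = 2768 + D
ΔH = Σ(broken) − Σ(formed) = (2991) − (2768 + D) = +223 − D
Setting this equal to −116 kJ gives D = 339 kJ/mol.

D(C-Cl) ≈ 339 kJ/mol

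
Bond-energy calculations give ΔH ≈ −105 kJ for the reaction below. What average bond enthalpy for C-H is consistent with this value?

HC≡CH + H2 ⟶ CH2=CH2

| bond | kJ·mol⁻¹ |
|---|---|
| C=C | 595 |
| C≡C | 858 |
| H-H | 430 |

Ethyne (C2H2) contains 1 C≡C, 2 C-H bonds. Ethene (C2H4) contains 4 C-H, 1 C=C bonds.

D(C-H) ≈ 399 kJ/mol

Let D be the C-H bond energy.
Σ(broken) = 1×858 + 2×D + 1×430 = 1288 + 2D
Σ(formed) = 4×D + 1×595 = 595 + 4D
ΔH = Σ(broken) − Σ(formed) = (1288 + 2D) − (595 + 4D) = +693 − 2D
Setting this equal to −105 kJ gives 2D = 798, so D = 399 kJ/mol.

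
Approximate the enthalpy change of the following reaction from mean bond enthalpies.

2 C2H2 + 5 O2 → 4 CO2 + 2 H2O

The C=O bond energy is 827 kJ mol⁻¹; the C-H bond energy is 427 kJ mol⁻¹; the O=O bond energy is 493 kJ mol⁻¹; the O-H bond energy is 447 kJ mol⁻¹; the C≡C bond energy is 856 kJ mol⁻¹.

ΔH ≈ −2519 kJ

Bonds broken (reactants):
  C≡C: 2 × 856 = 1712
  C-H: 4 × 427 = 1708
  O=O: 5 × 493 = 2465
  Σ(broken) = 5885 kJ
Bonds formed (products):
  C=O: 8 × 827 = 6616
  O-H: 4 × 447 = 1788
  Σ(formed) = 8404 kJ
ΔH = Σ(broken) − Σ(formed) = 5885 − 8404 = −2519 kJ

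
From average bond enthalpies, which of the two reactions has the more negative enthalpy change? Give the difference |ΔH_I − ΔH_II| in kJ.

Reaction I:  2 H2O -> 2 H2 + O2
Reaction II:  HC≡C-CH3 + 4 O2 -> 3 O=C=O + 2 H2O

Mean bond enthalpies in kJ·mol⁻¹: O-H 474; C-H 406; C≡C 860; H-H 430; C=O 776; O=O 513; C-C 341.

Reaction I:
  Bonds broken (reactants):
    O-H: 4 × 474 = 1896
    Σ(broken) = 1896 kJ
  Bonds formed (products):
    H-H: 2 × 430 = 860
    O=O: 1 × 513 = 513
    Σ(formed) = 1373 kJ
  ΔH_I = 1896 − 1373 = +523 kJ
Reaction II:
  Bonds broken (reactants):
    C≡C: 1 × 860 = 860
    C-C: 1 × 341 = 341
    C-H: 4 × 406 = 1624
    O=O: 4 × 513 = 2052
    Σ(broken) = 4877 kJ
  Bonds formed (products):
    C=O: 6 × 776 = 4656
    O-H: 4 × 474 = 1896
    Σ(formed) = 6552 kJ
  ΔH_II = 4877 − 6552 = −1675 kJ
ΔH_I − ΔH_II = +2198 kJ, so reaction II has the more negative ΔH; |ΔH_I − ΔH_II| = 2198 kJ.

Reaction II, by 2198 kJ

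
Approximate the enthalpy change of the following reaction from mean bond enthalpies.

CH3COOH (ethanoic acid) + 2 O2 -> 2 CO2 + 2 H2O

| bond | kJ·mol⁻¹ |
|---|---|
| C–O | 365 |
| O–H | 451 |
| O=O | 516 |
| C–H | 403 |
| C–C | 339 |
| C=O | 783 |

Bonds broken (reactants):
  C–C: 1 × 339 = 339
  C–H: 3 × 403 = 1209
  C–O: 1 × 365 = 365
  C=O: 1 × 783 = 783
  O–H: 1 × 451 = 451
  O=O: 2 × 516 = 1032
  Σ(broken) = 4179 kJ
Bonds formed (products):
  C=O: 4 × 783 = 3132
  O–H: 4 × 451 = 1804
  Σ(formed) = 4936 kJ
ΔH = Σ(broken) − Σ(formed) = 4179 − 4936 = −757 kJ

ΔH ≈ −757 kJ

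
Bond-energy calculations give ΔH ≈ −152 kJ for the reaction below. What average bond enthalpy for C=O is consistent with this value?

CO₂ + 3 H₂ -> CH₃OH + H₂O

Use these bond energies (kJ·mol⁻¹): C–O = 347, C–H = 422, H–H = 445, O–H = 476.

Let D be the C=O bond energy.
Σ(broken) = 2×D + 3×445 = 1335 + 2D
Σ(formed) = 3×422 + 1×347 + 3×476 = 3041
ΔH = Σ(broken) − Σ(formed) = (1335 + 2D) − (3041) = −1706 + 2D
Setting this equal to −152 kJ gives 2D = 1554, so D = 777 kJ/mol.

D(C=O) ≈ 777 kJ/mol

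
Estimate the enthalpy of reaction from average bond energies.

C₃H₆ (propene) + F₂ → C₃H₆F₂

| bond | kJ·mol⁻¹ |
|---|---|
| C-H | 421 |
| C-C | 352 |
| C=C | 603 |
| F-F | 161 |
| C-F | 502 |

ΔH ≈ −592 kJ

Bonds broken (reactants):
  C-C: 1 × 352 = 352
  C-H: 6 × 421 = 2526
  C=C: 1 × 603 = 603
  F-F: 1 × 161 = 161
  Σ(broken) = 3642 kJ
Bonds formed (products):
  C-C: 2 × 352 = 704
  C-F: 2 × 502 = 1004
  C-H: 6 × 421 = 2526
  Σ(formed) = 4234 kJ
ΔH = Σ(broken) − Σ(formed) = 3642 − 4234 = −592 kJ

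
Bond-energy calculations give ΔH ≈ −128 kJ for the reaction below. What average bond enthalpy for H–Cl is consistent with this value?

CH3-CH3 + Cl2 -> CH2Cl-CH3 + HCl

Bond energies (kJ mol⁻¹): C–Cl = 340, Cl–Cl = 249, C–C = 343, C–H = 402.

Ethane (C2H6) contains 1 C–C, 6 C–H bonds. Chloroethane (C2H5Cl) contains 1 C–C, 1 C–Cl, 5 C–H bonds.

D(H–Cl) ≈ 439 kJ/mol

Let D be the H–Cl bond energy.
Σ(broken) = 1×343 + 6×402 + 1×249 = 3004
Σ(formed) = 1×343 + 1×340 + 5×402 + 1×D = 2693 + D
ΔH = Σ(broken) − Σ(formed) = (3004) − (2693 + D) = +311 − D
Setting this equal to −128 kJ gives D = 439 kJ/mol.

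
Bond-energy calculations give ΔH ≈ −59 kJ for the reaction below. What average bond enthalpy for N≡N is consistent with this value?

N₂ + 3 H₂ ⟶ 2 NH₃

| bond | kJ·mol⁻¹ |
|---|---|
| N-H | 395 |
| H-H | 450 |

D(N≡N) ≈ 961 kJ/mol

Let D be the N≡N bond energy.
Σ(broken) = 3×450 + 1×D = 1350 + D
Σ(formed) = 6×395 = 2370
ΔH = Σ(broken) − Σ(formed) = (1350 + D) − (2370) = −1020 + D
Setting this equal to −59 kJ gives D = 961 kJ/mol.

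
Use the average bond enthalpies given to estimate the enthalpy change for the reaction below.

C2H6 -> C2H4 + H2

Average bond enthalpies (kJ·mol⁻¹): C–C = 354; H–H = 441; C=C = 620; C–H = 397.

ΔH ≈ +87 kJ

Bonds broken (reactants):
  C–C: 1 × 354 = 354
  C–H: 6 × 397 = 2382
  Σ(broken) = 2736 kJ
Bonds formed (products):
  C–H: 4 × 397 = 1588
  C=C: 1 × 620 = 620
  H–H: 1 × 441 = 441
  Σ(formed) = 2649 kJ
ΔH = Σ(broken) − Σ(formed) = 2736 − 2649 = +87 kJ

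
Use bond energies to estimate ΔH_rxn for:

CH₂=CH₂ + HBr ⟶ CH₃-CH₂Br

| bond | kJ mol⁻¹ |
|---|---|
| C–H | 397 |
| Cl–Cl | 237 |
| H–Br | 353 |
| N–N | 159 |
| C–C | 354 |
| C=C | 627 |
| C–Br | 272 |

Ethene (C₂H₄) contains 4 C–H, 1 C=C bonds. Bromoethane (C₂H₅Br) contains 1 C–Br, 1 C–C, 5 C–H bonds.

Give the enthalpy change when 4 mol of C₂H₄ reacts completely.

ΔH = −172 kJ

Bonds broken (reactants):
  C–H: 4 × 397 = 1588
  C=C: 1 × 627 = 627
  H–Br: 1 × 353 = 353
  Σ(broken) = 2568 kJ
Bonds formed (products):
  C–Br: 1 × 272 = 272
  C–C: 1 × 354 = 354
  C–H: 5 × 397 = 1985
  Σ(formed) = 2611 kJ
ΔH = Σ(broken) − Σ(formed) = 2568 − 2611 = −43 kJ
For 4× the reaction as written: 4 × (−43) = −172 kJ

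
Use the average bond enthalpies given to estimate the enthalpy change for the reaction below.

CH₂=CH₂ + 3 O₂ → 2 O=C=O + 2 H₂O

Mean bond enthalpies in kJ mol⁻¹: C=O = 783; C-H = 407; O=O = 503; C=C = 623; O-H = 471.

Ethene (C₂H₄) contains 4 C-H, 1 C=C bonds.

Bonds broken (reactants):
  C-H: 4 × 407 = 1628
  C=C: 1 × 623 = 623
  O=O: 3 × 503 = 1509
  Σ(broken) = 3760 kJ
Bonds formed (products):
  C=O: 4 × 783 = 3132
  O-H: 4 × 471 = 1884
  Σ(formed) = 5016 kJ
ΔH = Σ(broken) − Σ(formed) = 3760 − 5016 = −1256 kJ

ΔH ≈ −1256 kJ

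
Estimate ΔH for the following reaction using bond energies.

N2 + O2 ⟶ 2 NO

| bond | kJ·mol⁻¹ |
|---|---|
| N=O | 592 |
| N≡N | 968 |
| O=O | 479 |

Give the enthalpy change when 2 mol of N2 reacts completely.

ΔH = +526 kJ

Bonds broken (reactants):
  N≡N: 1 × 968 = 968
  O=O: 1 × 479 = 479
  Σ(broken) = 1447 kJ
Bonds formed (products):
  N=O: 2 × 592 = 1184
  Σ(formed) = 1184 kJ
ΔH = Σ(broken) − Σ(formed) = 1447 − 1184 = +263 kJ
For 2× the reaction as written: 2 × (+263) = +526 kJ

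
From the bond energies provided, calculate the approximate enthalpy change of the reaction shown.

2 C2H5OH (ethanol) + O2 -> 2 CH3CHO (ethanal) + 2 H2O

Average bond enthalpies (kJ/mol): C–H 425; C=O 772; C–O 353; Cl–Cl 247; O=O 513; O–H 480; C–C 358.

Bonds broken (reactants):
  C–C: 2 × 358 = 716
  C–H: 10 × 425 = 4250
  C–O: 2 × 353 = 706
  O–H: 2 × 480 = 960
  O=O: 1 × 513 = 513
  Σ(broken) = 7145 kJ
Bonds formed (products):
  C–C: 2 × 358 = 716
  C–H: 8 × 425 = 3400
  C=O: 2 × 772 = 1544
  O–H: 4 × 480 = 1920
  Σ(formed) = 7580 kJ
ΔH = Σ(broken) − Σ(formed) = 7145 − 7580 = −435 kJ

ΔH ≈ −435 kJ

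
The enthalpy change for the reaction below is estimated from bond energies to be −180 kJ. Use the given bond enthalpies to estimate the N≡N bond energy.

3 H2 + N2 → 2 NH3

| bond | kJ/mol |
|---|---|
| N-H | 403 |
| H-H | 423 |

Let D be the N≡N bond energy.
Σ(broken) = 3×423 + 1×D = 1269 + D
Σ(formed) = 6×403 = 2418
ΔH = Σ(broken) − Σ(formed) = (1269 + D) − (2418) = −1149 + D
Setting this equal to −180 kJ gives D = 969 kJ/mol.

D(N≡N) ≈ 969 kJ/mol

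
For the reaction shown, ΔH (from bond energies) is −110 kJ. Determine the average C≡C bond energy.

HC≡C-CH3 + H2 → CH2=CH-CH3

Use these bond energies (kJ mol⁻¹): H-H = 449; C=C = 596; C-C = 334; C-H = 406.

D(C≡C) ≈ 849 kJ/mol

Let D be the C≡C bond energy.
Σ(broken) = 1×D + 1×334 + 4×406 + 1×449 = 2407 + D
Σ(formed) = 1×334 + 6×406 + 1×596 = 3366
ΔH = Σ(broken) − Σ(formed) = (2407 + D) − (3366) = −959 + D
Setting this equal to −110 kJ gives D = 849 kJ/mol.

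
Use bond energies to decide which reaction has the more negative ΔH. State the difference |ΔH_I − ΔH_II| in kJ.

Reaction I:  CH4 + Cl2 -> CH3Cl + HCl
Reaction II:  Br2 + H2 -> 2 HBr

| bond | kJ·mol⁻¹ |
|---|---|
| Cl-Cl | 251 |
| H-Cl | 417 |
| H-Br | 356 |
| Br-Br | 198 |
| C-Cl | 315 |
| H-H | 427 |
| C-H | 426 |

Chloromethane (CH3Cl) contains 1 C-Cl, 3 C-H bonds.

Reaction II, by 32 kJ

Reaction I:
  Bonds broken (reactants):
    C-H: 4 × 426 = 1704
    Cl-Cl: 1 × 251 = 251
    Σ(broken) = 1955 kJ
  Bonds formed (products):
    C-Cl: 1 × 315 = 315
    C-H: 3 × 426 = 1278
    H-Cl: 1 × 417 = 417
    Σ(formed) = 2010 kJ
  ΔH_I = 1955 − 2010 = −55 kJ
Reaction II:
  Bonds broken (reactants):
    Br-Br: 1 × 198 = 198
    H-H: 1 × 427 = 427
    Σ(broken) = 625 kJ
  Bonds formed (products):
    H-Br: 2 × 356 = 712
    Σ(formed) = 712 kJ
  ΔH_II = 625 − 712 = −87 kJ
ΔH_I − ΔH_II = +32 kJ, so reaction II has the more negative ΔH; |ΔH_I − ΔH_II| = 32 kJ.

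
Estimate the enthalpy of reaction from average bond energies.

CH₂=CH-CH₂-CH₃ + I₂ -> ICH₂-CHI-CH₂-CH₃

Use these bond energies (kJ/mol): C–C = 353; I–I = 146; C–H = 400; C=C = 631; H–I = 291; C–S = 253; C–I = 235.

Bonds broken (reactants):
  C–C: 2 × 353 = 706
  C–H: 8 × 400 = 3200
  C=C: 1 × 631 = 631
  I–I: 1 × 146 = 146
  Σ(broken) = 4683 kJ
Bonds formed (products):
  C–C: 3 × 353 = 1059
  C–H: 8 × 400 = 3200
  C–I: 2 × 235 = 470
  Σ(formed) = 4729 kJ
ΔH = Σ(broken) − Σ(formed) = 4683 − 4729 = −46 kJ

ΔH ≈ −46 kJ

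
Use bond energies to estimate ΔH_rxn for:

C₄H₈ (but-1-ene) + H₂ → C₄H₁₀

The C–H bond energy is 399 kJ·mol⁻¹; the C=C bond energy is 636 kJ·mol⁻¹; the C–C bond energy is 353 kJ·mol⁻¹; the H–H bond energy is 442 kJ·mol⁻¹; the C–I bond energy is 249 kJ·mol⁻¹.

Bonds broken (reactants):
  C–C: 2 × 353 = 706
  C–H: 8 × 399 = 3192
  C=C: 1 × 636 = 636
  H–H: 1 × 442 = 442
  Σ(broken) = 4976 kJ
Bonds formed (products):
  C–C: 3 × 353 = 1059
  C–H: 10 × 399 = 3990
  Σ(formed) = 5049 kJ
ΔH = Σ(broken) − Σ(formed) = 4976 − 5049 = −73 kJ

ΔH ≈ −73 kJ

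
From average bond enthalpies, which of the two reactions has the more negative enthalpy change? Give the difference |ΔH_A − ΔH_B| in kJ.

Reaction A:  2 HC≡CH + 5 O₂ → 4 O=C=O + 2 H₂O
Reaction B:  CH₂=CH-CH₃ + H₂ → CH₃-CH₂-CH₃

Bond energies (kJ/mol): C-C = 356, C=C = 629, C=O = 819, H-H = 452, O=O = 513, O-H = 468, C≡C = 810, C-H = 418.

Reaction A:
  Bonds broken (reactants):
    C≡C: 2 × 810 = 1620
    C-H: 4 × 418 = 1672
    O=O: 5 × 513 = 2565
    Σ(broken) = 5857 kJ
  Bonds formed (products):
    C=O: 8 × 819 = 6552
    O-H: 4 × 468 = 1872
    Σ(formed) = 8424 kJ
  ΔH_A = 5857 − 8424 = −2567 kJ
Reaction B:
  Bonds broken (reactants):
    C-C: 1 × 356 = 356
    C-H: 6 × 418 = 2508
    C=C: 1 × 629 = 629
    H-H: 1 × 452 = 452
    Σ(broken) = 3945 kJ
  Bonds formed (products):
    C-C: 2 × 356 = 712
    C-H: 8 × 418 = 3344
    Σ(formed) = 4056 kJ
  ΔH_B = 3945 − 4056 = −111 kJ
ΔH_A − ΔH_B = −2456 kJ, so reaction A has the more negative ΔH; |ΔH_A − ΔH_B| = 2456 kJ.

Reaction A, by 2456 kJ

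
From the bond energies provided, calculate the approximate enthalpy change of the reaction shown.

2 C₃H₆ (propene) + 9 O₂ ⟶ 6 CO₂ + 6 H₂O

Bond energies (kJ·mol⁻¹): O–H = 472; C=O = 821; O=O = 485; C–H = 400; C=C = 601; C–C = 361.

Bonds broken (reactants):
  C–C: 2 × 361 = 722
  C–H: 12 × 400 = 4800
  C=C: 2 × 601 = 1202
  O=O: 9 × 485 = 4365
  Σ(broken) = 11089 kJ
Bonds formed (products):
  C=O: 12 × 821 = 9852
  O–H: 12 × 472 = 5664
  Σ(formed) = 15516 kJ
ΔH = Σ(broken) − Σ(formed) = 11089 − 15516 = −4427 kJ

ΔH ≈ −4427 kJ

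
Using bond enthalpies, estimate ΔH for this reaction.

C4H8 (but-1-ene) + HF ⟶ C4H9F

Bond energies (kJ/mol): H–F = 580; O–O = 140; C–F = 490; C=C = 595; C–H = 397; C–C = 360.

ΔH ≈ −72 kJ

Bonds broken (reactants):
  C–C: 2 × 360 = 720
  C–H: 8 × 397 = 3176
  C=C: 1 × 595 = 595
  H–F: 1 × 580 = 580
  Σ(broken) = 5071 kJ
Bonds formed (products):
  C–C: 3 × 360 = 1080
  C–F: 1 × 490 = 490
  C–H: 9 × 397 = 3573
  Σ(formed) = 5143 kJ
ΔH = Σ(broken) − Σ(formed) = 5071 − 5143 = −72 kJ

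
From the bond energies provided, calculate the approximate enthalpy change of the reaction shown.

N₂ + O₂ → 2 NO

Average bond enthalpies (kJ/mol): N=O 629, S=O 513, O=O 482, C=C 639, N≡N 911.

Bonds broken (reactants):
  N≡N: 1 × 911 = 911
  O=O: 1 × 482 = 482
  Σ(broken) = 1393 kJ
Bonds formed (products):
  N=O: 2 × 629 = 1258
  Σ(formed) = 1258 kJ
ΔH = Σ(broken) − Σ(formed) = 1393 − 1258 = +135 kJ

ΔH ≈ +135 kJ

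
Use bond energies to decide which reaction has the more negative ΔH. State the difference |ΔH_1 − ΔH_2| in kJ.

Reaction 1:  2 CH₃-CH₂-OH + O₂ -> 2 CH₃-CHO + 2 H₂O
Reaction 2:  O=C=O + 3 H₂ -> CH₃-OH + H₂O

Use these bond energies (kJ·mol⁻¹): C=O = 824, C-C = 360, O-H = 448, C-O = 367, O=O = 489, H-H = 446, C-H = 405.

Reaction 1, by 571 kJ

Reaction 1:
  Bonds broken (reactants):
    C-C: 2 × 360 = 720
    C-H: 10 × 405 = 4050
    C-O: 2 × 367 = 734
    O-H: 2 × 448 = 896
    O=O: 1 × 489 = 489
    Σ(broken) = 6889 kJ
  Bonds formed (products):
    C-C: 2 × 360 = 720
    C-H: 8 × 405 = 3240
    C=O: 2 × 824 = 1648
    O-H: 4 × 448 = 1792
    Σ(formed) = 7400 kJ
  ΔH_1 = 6889 − 7400 = −511 kJ
Reaction 2:
  Bonds broken (reactants):
    C=O: 2 × 824 = 1648
    H-H: 3 × 446 = 1338
    Σ(broken) = 2986 kJ
  Bonds formed (products):
    C-H: 3 × 405 = 1215
    C-O: 1 × 367 = 367
    O-H: 3 × 448 = 1344
    Σ(formed) = 2926 kJ
  ΔH_2 = 2986 − 2926 = +60 kJ
ΔH_1 − ΔH_2 = −571 kJ, so reaction 1 has the more negative ΔH; |ΔH_1 − ΔH_2| = 571 kJ.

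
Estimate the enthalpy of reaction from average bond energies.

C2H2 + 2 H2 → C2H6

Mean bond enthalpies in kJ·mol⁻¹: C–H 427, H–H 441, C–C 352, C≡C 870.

Bonds broken (reactants):
  C≡C: 1 × 870 = 870
  C–H: 2 × 427 = 854
  H–H: 2 × 441 = 882
  Σ(broken) = 2606 kJ
Bonds formed (products):
  C–C: 1 × 352 = 352
  C–H: 6 × 427 = 2562
  Σ(formed) = 2914 kJ
ΔH = Σ(broken) − Σ(formed) = 2606 − 2914 = −308 kJ

ΔH ≈ −308 kJ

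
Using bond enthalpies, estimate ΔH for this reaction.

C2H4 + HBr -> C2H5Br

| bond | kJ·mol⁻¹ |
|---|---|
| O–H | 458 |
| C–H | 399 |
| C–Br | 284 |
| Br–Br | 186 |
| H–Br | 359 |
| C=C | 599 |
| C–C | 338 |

Bonds broken (reactants):
  C–H: 4 × 399 = 1596
  C=C: 1 × 599 = 599
  H–Br: 1 × 359 = 359
  Σ(broken) = 2554 kJ
Bonds formed (products):
  C–Br: 1 × 284 = 284
  C–C: 1 × 338 = 338
  C–H: 5 × 399 = 1995
  Σ(formed) = 2617 kJ
ΔH = Σ(broken) − Σ(formed) = 2554 − 2617 = −63 kJ

ΔH ≈ −63 kJ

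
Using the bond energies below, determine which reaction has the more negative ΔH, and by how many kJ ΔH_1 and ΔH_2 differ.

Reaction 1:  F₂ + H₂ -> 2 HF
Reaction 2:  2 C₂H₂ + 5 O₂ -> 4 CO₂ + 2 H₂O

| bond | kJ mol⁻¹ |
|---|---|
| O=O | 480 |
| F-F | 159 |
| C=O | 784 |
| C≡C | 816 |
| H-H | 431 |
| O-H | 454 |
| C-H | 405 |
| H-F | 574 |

Reaction 2, by 1878 kJ

Reaction 1:
  Bonds broken (reactants):
    F-F: 1 × 159 = 159
    H-H: 1 × 431 = 431
    Σ(broken) = 590 kJ
  Bonds formed (products):
    H-F: 2 × 574 = 1148
    Σ(formed) = 1148 kJ
  ΔH_1 = 590 − 1148 = −558 kJ
Reaction 2:
  Bonds broken (reactants):
    C≡C: 2 × 816 = 1632
    C-H: 4 × 405 = 1620
    O=O: 5 × 480 = 2400
    Σ(broken) = 5652 kJ
  Bonds formed (products):
    C=O: 8 × 784 = 6272
    O-H: 4 × 454 = 1816
    Σ(formed) = 8088 kJ
  ΔH_2 = 5652 − 8088 = −2436 kJ
ΔH_1 − ΔH_2 = +1878 kJ, so reaction 2 has the more negative ΔH; |ΔH_1 − ΔH_2| = 1878 kJ.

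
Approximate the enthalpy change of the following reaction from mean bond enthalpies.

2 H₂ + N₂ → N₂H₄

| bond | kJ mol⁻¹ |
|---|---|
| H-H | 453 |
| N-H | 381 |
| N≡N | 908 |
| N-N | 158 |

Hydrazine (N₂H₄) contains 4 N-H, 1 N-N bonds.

ΔH ≈ +132 kJ

Bonds broken (reactants):
  H-H: 2 × 453 = 906
  N≡N: 1 × 908 = 908
  Σ(broken) = 1814 kJ
Bonds formed (products):
  N-H: 4 × 381 = 1524
  N-N: 1 × 158 = 158
  Σ(formed) = 1682 kJ
ΔH = Σ(broken) − Σ(formed) = 1814 − 1682 = +132 kJ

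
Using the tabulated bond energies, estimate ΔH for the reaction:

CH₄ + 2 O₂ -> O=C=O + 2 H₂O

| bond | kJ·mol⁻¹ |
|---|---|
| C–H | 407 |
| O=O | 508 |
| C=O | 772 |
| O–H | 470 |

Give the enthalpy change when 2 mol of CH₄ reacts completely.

ΔH = −1560 kJ

Bonds broken (reactants):
  C–H: 4 × 407 = 1628
  O=O: 2 × 508 = 1016
  Σ(broken) = 2644 kJ
Bonds formed (products):
  C=O: 2 × 772 = 1544
  O–H: 4 × 470 = 1880
  Σ(formed) = 3424 kJ
ΔH = Σ(broken) − Σ(formed) = 2644 − 3424 = −780 kJ
For 2× the reaction as written: 2 × (−780) = −1560 kJ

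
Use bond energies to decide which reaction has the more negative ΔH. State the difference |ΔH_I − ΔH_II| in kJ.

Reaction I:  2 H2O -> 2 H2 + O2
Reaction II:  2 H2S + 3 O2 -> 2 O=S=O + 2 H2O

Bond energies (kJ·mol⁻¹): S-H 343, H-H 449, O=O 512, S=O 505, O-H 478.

Reaction I:
  Bonds broken (reactants):
    O-H: 4 × 478 = 1912
    Σ(broken) = 1912 kJ
  Bonds formed (products):
    H-H: 2 × 449 = 898
    O=O: 1 × 512 = 512
    Σ(formed) = 1410 kJ
  ΔH_I = 1912 − 1410 = +502 kJ
Reaction II:
  Bonds broken (reactants):
    O=O: 3 × 512 = 1536
    S-H: 4 × 343 = 1372
    Σ(broken) = 2908 kJ
  Bonds formed (products):
    O-H: 4 × 478 = 1912
    S=O: 4 × 505 = 2020
    Σ(formed) = 3932 kJ
  ΔH_II = 2908 − 3932 = −1024 kJ
ΔH_I − ΔH_II = +1526 kJ, so reaction II has the more negative ΔH; |ΔH_I − ΔH_II| = 1526 kJ.

Reaction II, by 1526 kJ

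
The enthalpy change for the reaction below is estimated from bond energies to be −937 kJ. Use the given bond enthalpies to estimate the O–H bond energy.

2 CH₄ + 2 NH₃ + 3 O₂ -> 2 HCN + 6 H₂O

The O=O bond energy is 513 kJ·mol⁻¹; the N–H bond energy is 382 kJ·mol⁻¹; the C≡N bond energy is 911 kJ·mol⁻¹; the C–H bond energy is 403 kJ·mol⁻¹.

Let D be the O–H bond energy.
Σ(broken) = 8×403 + 6×382 + 3×513 = 7055
Σ(formed) = 2×911 + 2×403 + 12×D = 2628 + 12D
ΔH = Σ(broken) − Σ(formed) = (7055) − (2628 + 12D) = +4427 − 12D
Setting this equal to −937 kJ gives 12D = 5364, so D = 447 kJ/mol.

D(O–H) ≈ 447 kJ/mol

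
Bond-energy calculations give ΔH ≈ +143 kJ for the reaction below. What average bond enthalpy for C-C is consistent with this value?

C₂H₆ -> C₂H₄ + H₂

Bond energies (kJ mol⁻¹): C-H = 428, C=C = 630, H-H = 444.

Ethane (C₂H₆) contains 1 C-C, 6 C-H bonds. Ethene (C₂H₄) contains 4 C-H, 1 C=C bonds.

Let D be the C-C bond energy.
Σ(broken) = 1×D + 6×428 = 2568 + D
Σ(formed) = 4×428 + 1×630 + 1×444 = 2786
ΔH = Σ(broken) − Σ(formed) = (2568 + D) − (2786) = −218 + D
Setting this equal to +143 kJ gives D = 361 kJ/mol.

D(C-C) ≈ 361 kJ/mol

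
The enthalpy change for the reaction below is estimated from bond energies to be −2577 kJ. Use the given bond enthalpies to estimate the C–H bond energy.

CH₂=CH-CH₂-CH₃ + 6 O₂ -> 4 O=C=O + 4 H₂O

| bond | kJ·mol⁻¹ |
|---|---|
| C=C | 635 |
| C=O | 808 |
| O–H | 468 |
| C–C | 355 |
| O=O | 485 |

Let D be the C–H bond energy.
Σ(broken) = 2×355 + 8×D + 1×635 + 6×485 = 4255 + 8D
Σ(formed) = 8×808 + 8×468 = 10208
ΔH = Σ(broken) − Σ(formed) = (4255 + 8D) − (10208) = −5953 + 8D
Setting this equal to −2577 kJ gives 8D = 3376, so D = 422 kJ/mol.

D(C–H) ≈ 422 kJ/mol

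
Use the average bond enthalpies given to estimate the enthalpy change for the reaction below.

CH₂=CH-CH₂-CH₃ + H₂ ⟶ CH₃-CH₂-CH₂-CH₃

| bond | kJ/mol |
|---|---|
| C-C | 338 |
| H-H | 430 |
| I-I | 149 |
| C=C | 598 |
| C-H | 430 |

Bonds broken (reactants):
  C-C: 2 × 338 = 676
  C-H: 8 × 430 = 3440
  C=C: 1 × 598 = 598
  H-H: 1 × 430 = 430
  Σ(broken) = 5144 kJ
Bonds formed (products):
  C-C: 3 × 338 = 1014
  C-H: 10 × 430 = 4300
  Σ(formed) = 5314 kJ
ΔH = Σ(broken) − Σ(formed) = 5144 − 5314 = −170 kJ

ΔH ≈ −170 kJ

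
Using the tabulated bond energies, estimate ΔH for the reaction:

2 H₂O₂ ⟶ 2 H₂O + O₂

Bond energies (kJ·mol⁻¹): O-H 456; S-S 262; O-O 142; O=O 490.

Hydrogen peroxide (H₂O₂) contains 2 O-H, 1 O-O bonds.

Bonds broken (reactants):
  O-H: 4 × 456 = 1824
  O-O: 2 × 142 = 284
  Σ(broken) = 2108 kJ
Bonds formed (products):
  O-H: 4 × 456 = 1824
  O=O: 1 × 490 = 490
  Σ(formed) = 2314 kJ
ΔH = Σ(broken) − Σ(formed) = 2108 − 2314 = −206 kJ

ΔH ≈ −206 kJ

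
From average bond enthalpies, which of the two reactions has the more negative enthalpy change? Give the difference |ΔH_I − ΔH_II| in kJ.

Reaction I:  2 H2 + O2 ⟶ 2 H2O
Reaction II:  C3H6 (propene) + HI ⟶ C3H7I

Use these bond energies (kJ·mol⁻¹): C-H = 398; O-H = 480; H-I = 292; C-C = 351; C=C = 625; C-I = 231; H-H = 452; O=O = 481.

Reaction I:
  Bonds broken (reactants):
    H-H: 2 × 452 = 904
    O=O: 1 × 481 = 481
    Σ(broken) = 1385 kJ
  Bonds formed (products):
    O-H: 4 × 480 = 1920
    Σ(formed) = 1920 kJ
  ΔH_I = 1385 − 1920 = −535 kJ
Reaction II:
  Bonds broken (reactants):
    C-C: 1 × 351 = 351
    C-H: 6 × 398 = 2388
    C=C: 1 × 625 = 625
    H-I: 1 × 292 = 292
    Σ(broken) = 3656 kJ
  Bonds formed (products):
    C-C: 2 × 351 = 702
    C-H: 7 × 398 = 2786
    C-I: 1 × 231 = 231
    Σ(formed) = 3719 kJ
  ΔH_II = 3656 − 3719 = −63 kJ
ΔH_I − ΔH_II = −472 kJ, so reaction I has the more negative ΔH; |ΔH_I − ΔH_II| = 472 kJ.

Reaction I, by 472 kJ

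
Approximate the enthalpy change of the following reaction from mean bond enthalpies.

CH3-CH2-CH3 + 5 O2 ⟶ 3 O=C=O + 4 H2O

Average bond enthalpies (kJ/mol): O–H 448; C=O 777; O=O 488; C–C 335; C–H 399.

Bonds broken (reactants):
  C–C: 2 × 335 = 670
  C–H: 8 × 399 = 3192
  O=O: 5 × 488 = 2440
  Σ(broken) = 6302 kJ
Bonds formed (products):
  C=O: 6 × 777 = 4662
  O–H: 8 × 448 = 3584
  Σ(formed) = 8246 kJ
ΔH = Σ(broken) − Σ(formed) = 6302 − 8246 = −1944 kJ

ΔH ≈ −1944 kJ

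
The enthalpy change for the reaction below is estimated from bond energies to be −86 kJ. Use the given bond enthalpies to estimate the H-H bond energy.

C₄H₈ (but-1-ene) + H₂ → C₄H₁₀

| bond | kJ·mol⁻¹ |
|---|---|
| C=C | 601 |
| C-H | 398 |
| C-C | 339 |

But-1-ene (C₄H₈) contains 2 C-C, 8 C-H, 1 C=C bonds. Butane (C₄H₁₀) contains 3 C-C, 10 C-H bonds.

D(H-H) ≈ 448 kJ/mol

Let D be the H-H bond energy.
Σ(broken) = 2×339 + 8×398 + 1×601 + 1×D = 4463 + D
Σ(formed) = 3×339 + 10×398 = 4997
ΔH = Σ(broken) − Σ(formed) = (4463 + D) − (4997) = −534 + D
Setting this equal to −86 kJ gives D = 448 kJ/mol.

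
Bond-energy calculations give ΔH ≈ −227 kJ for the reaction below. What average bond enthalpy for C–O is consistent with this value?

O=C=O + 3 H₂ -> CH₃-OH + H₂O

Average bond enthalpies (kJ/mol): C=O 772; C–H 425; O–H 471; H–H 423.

Let D be the C–O bond energy.
Σ(broken) = 2×772 + 3×423 = 2813
Σ(formed) = 3×425 + 1×D + 3×471 = 2688 + D
ΔH = Σ(broken) − Σ(formed) = (2813) − (2688 + D) = +125 − D
Setting this equal to −227 kJ gives D = 352 kJ/mol.

D(C–O) ≈ 352 kJ/mol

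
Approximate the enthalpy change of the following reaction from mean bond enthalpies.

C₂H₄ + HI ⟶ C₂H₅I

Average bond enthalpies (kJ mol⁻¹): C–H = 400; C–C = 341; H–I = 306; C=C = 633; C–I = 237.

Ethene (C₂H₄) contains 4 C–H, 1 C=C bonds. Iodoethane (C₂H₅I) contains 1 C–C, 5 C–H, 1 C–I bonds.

ΔH ≈ −39 kJ

Bonds broken (reactants):
  C–H: 4 × 400 = 1600
  C=C: 1 × 633 = 633
  H–I: 1 × 306 = 306
  Σ(broken) = 2539 kJ
Bonds formed (products):
  C–C: 1 × 341 = 341
  C–H: 5 × 400 = 2000
  C–I: 1 × 237 = 237
  Σ(formed) = 2578 kJ
ΔH = Σ(broken) − Σ(formed) = 2539 − 2578 = −39 kJ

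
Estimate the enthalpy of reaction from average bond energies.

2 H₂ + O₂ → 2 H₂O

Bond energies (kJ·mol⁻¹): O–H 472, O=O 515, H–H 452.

Bonds broken (reactants):
  H–H: 2 × 452 = 904
  O=O: 1 × 515 = 515
  Σ(broken) = 1419 kJ
Bonds formed (products):
  O–H: 4 × 472 = 1888
  Σ(formed) = 1888 kJ
ΔH = Σ(broken) − Σ(formed) = 1419 − 1888 = −469 kJ

ΔH ≈ −469 kJ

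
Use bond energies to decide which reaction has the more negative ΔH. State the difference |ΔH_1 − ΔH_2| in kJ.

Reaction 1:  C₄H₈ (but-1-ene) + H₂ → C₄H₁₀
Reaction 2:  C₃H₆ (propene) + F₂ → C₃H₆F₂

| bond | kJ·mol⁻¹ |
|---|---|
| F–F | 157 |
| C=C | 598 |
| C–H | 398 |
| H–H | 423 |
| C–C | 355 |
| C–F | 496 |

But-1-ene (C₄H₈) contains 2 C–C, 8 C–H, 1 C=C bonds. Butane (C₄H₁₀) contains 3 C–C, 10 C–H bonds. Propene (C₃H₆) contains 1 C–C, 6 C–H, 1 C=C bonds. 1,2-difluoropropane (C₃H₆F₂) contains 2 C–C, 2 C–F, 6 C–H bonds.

Reaction 2, by 462 kJ

Reaction 1:
  Bonds broken (reactants):
    C–C: 2 × 355 = 710
    C–H: 8 × 398 = 3184
    C=C: 1 × 598 = 598
    H–H: 1 × 423 = 423
    Σ(broken) = 4915 kJ
  Bonds formed (products):
    C–C: 3 × 355 = 1065
    C–H: 10 × 398 = 3980
    Σ(formed) = 5045 kJ
  ΔH_1 = 4915 − 5045 = −130 kJ
Reaction 2:
  Bonds broken (reactants):
    C–C: 1 × 355 = 355
    C–H: 6 × 398 = 2388
    C=C: 1 × 598 = 598
    F–F: 1 × 157 = 157
    Σ(broken) = 3498 kJ
  Bonds formed (products):
    C–C: 2 × 355 = 710
    C–F: 2 × 496 = 992
    C–H: 6 × 398 = 2388
    Σ(formed) = 4090 kJ
  ΔH_2 = 3498 − 4090 = −592 kJ
ΔH_1 − ΔH_2 = +462 kJ, so reaction 2 has the more negative ΔH; |ΔH_1 − ΔH_2| = 462 kJ.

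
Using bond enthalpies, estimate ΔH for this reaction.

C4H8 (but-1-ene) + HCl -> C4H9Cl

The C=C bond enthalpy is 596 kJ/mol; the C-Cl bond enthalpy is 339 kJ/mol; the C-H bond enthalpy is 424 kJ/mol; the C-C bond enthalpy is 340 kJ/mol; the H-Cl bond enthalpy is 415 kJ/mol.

Bonds broken (reactants):
  C-C: 2 × 340 = 680
  C-H: 8 × 424 = 3392
  C=C: 1 × 596 = 596
  H-Cl: 1 × 415 = 415
  Σ(broken) = 5083 kJ
Bonds formed (products):
  C-C: 3 × 340 = 1020
  C-Cl: 1 × 339 = 339
  C-H: 9 × 424 = 3816
  Σ(formed) = 5175 kJ
ΔH = Σ(broken) − Σ(formed) = 5083 − 5175 = −92 kJ

ΔH ≈ −92 kJ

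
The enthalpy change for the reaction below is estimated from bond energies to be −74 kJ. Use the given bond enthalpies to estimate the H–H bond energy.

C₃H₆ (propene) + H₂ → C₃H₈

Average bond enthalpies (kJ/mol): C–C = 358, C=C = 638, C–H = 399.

D(H–H) ≈ 444 kJ/mol

Let D be the H–H bond energy.
Σ(broken) = 1×358 + 6×399 + 1×638 + 1×D = 3390 + D
Σ(formed) = 2×358 + 8×399 = 3908
ΔH = Σ(broken) − Σ(formed) = (3390 + D) − (3908) = −518 + D
Setting this equal to −74 kJ gives D = 444 kJ/mol.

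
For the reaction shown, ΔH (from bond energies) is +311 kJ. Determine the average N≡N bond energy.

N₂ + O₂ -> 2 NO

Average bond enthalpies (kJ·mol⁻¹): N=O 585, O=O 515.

D(N≡N) ≈ 966 kJ/mol

Let D be the N≡N bond energy.
Σ(broken) = 1×D + 1×515 = 515 + D
Σ(formed) = 2×585 = 1170
ΔH = Σ(broken) − Σ(formed) = (515 + D) − (1170) = −655 + D
Setting this equal to +311 kJ gives D = 966 kJ/mol.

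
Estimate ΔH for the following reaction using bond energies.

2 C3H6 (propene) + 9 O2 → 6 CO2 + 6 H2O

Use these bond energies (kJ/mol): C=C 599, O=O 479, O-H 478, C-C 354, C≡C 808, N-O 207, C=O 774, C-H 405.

Bonds broken (reactants):
  C-C: 2 × 354 = 708
  C-H: 12 × 405 = 4860
  C=C: 2 × 599 = 1198
  O=O: 9 × 479 = 4311
  Σ(broken) = 11077 kJ
Bonds formed (products):
  C=O: 12 × 774 = 9288
  O-H: 12 × 478 = 5736
  Σ(formed) = 15024 kJ
ΔH = Σ(broken) − Σ(formed) = 11077 − 15024 = −3947 kJ

ΔH ≈ −3947 kJ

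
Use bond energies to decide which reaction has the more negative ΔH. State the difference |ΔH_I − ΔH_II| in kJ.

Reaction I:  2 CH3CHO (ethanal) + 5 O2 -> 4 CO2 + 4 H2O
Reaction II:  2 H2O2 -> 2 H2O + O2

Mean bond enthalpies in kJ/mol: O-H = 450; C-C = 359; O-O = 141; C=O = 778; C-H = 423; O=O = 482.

Reaction I, by 1556 kJ

Reaction I:
  Bonds broken (reactants):
    C-C: 2 × 359 = 718
    C-H: 8 × 423 = 3384
    C=O: 2 × 778 = 1556
    O=O: 5 × 482 = 2410
    Σ(broken) = 8068 kJ
  Bonds formed (products):
    C=O: 8 × 778 = 6224
    O-H: 8 × 450 = 3600
    Σ(formed) = 9824 kJ
  ΔH_I = 8068 − 9824 = −1756 kJ
Reaction II:
  Bonds broken (reactants):
    O-H: 4 × 450 = 1800
    O-O: 2 × 141 = 282
    Σ(broken) = 2082 kJ
  Bonds formed (products):
    O-H: 4 × 450 = 1800
    O=O: 1 × 482 = 482
    Σ(formed) = 2282 kJ
  ΔH_II = 2082 − 2282 = −200 kJ
ΔH_I − ΔH_II = −1556 kJ, so reaction I has the more negative ΔH; |ΔH_I − ΔH_II| = 1556 kJ.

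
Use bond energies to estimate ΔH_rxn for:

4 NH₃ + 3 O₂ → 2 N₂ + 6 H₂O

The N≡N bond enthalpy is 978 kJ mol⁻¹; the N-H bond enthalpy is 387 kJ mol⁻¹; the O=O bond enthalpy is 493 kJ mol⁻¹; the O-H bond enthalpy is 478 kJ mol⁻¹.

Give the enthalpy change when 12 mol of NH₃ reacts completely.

Bonds broken (reactants):
  N-H: 12 × 387 = 4644
  O=O: 3 × 493 = 1479
  Σ(broken) = 6123 kJ
Bonds formed (products):
  N≡N: 2 × 978 = 1956
  O-H: 12 × 478 = 5736
  Σ(formed) = 7692 kJ
ΔH = Σ(broken) − Σ(formed) = 6123 − 7692 = −1569 kJ
For 3× the reaction as written: 3 × (−1569) = −4707 kJ

ΔH = −4707 kJ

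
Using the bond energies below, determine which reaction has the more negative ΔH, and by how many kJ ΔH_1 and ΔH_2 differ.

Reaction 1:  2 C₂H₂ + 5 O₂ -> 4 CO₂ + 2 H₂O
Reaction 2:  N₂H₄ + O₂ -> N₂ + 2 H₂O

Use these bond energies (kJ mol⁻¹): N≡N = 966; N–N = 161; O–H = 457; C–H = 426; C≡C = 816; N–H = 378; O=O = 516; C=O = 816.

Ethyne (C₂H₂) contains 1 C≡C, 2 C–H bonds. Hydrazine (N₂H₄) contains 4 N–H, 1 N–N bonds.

Reaction 1, by 1835 kJ

Reaction 1:
  Bonds broken (reactants):
    C≡C: 2 × 816 = 1632
    C–H: 4 × 426 = 1704
    O=O: 5 × 516 = 2580
    Σ(broken) = 5916 kJ
  Bonds formed (products):
    C=O: 8 × 816 = 6528
    O–H: 4 × 457 = 1828
    Σ(formed) = 8356 kJ
  ΔH_1 = 5916 − 8356 = −2440 kJ
Reaction 2:
  Bonds broken (reactants):
    N–H: 4 × 378 = 1512
    N–N: 1 × 161 = 161
    O=O: 1 × 516 = 516
    Σ(broken) = 2189 kJ
  Bonds formed (products):
    N≡N: 1 × 966 = 966
    O–H: 4 × 457 = 1828
    Σ(formed) = 2794 kJ
  ΔH_2 = 2189 − 2794 = −605 kJ
ΔH_1 − ΔH_2 = −1835 kJ, so reaction 1 has the more negative ΔH; |ΔH_1 − ΔH_2| = 1835 kJ.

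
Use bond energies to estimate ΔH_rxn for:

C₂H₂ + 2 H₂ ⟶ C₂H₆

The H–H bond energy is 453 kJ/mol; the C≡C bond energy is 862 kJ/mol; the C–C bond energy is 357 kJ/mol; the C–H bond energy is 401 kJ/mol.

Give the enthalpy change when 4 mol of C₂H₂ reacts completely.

Bonds broken (reactants):
  C≡C: 1 × 862 = 862
  C–H: 2 × 401 = 802
  H–H: 2 × 453 = 906
  Σ(broken) = 2570 kJ
Bonds formed (products):
  C–C: 1 × 357 = 357
  C–H: 6 × 401 = 2406
  Σ(formed) = 2763 kJ
ΔH = Σ(broken) − Σ(formed) = 2570 − 2763 = −193 kJ
For 4× the reaction as written: 4 × (−193) = −772 kJ

ΔH = −772 kJ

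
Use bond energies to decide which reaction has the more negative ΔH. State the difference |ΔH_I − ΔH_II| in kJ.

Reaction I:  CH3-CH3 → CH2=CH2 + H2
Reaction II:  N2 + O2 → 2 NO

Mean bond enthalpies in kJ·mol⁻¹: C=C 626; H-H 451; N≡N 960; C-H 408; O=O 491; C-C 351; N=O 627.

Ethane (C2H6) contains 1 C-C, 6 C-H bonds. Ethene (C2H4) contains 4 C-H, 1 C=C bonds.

Reaction I, by 107 kJ

Reaction I:
  Bonds broken (reactants):
    C-C: 1 × 351 = 351
    C-H: 6 × 408 = 2448
    Σ(broken) = 2799 kJ
  Bonds formed (products):
    C-H: 4 × 408 = 1632
    C=C: 1 × 626 = 626
    H-H: 1 × 451 = 451
    Σ(formed) = 2709 kJ
  ΔH_I = 2799 − 2709 = +90 kJ
Reaction II:
  Bonds broken (reactants):
    N≡N: 1 × 960 = 960
    O=O: 1 × 491 = 491
    Σ(broken) = 1451 kJ
  Bonds formed (products):
    N=O: 2 × 627 = 1254
    Σ(formed) = 1254 kJ
  ΔH_II = 1451 − 1254 = +197 kJ
ΔH_I − ΔH_II = −107 kJ, so reaction I has the more negative ΔH; |ΔH_I − ΔH_II| = 107 kJ.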